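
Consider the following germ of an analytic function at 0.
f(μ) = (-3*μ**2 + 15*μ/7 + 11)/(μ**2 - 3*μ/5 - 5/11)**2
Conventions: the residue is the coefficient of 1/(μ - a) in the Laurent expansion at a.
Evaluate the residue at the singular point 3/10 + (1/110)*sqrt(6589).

The residue is -(250375/2511607)*sqrt(6589).

The factor μ**2 - 3*μ/5 - 5/11 splits as (μ - a)(μ - a') with a = 3/10 + (1/110)*sqrt(6589), a' = 3/10 - (1/110)*sqrt(6589). At the order-2 pole a set g(μ) = (μ - a)^2*f(μ) = [-3*μ**2 + 15*μ/7 + 11] / (μ - a')^2.
Order-2 pole: residue = g'(a); g'(3/10 + (1/110)*sqrt(6589)) = -(250375/2511607)*sqrt(6589), so the residue is -(250375/2511607)*sqrt(6589).


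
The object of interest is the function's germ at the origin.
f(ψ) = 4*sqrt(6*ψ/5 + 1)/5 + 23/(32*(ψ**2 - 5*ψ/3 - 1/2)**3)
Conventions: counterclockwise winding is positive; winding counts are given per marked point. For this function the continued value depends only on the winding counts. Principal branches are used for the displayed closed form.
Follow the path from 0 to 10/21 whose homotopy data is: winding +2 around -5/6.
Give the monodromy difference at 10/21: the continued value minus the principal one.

Continued minus principal equals 0.

The rational part is single-valued and drops out of the difference; each branch term changes only by its own monodromy.
(4/5)*sqrt(1 - ψ/(-5/6)): winding +2 is even, the square root returns to the same sheet, contribution 0.
Summing the contributions at ψ = 10/21 gives 0.


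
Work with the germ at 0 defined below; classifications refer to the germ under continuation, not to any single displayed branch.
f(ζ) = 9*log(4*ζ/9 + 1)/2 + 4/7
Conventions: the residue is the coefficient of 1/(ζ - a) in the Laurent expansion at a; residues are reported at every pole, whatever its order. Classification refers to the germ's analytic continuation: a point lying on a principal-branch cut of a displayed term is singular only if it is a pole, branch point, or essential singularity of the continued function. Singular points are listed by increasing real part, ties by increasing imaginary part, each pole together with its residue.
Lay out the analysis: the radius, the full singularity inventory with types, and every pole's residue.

Radius of convergence at 0: 9/4.
At -9/4: a logarithmic branch point.

Branch term (9/2)*log(1 - ζ/(-9/4)): its argument vanishes at ζ = -9/4, a logarithmic branch point, modulus 9/4.
The radius of convergence is the smallest modulus among the singular points: 9/4.


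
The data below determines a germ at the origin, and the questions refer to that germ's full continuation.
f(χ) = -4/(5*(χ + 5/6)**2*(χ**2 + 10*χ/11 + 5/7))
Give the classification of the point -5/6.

The denominator factor χ + 5/6 vanishes at -5/6 and appears to the power 2; the numerator there equals -4/5, nonzero, and no other factor vanishes.
Hence a pole whose order is the multiplicity, 2.

The point is a pole of order 2.


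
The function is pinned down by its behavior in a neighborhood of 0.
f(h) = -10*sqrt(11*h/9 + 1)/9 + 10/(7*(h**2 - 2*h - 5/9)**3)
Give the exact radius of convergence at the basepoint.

Denominator factor (h**2 - 2*h - 5/9)^3: discriminant 56/9, real irrational roots 1 + (1/3)*sqrt(14) and 1 - (1/3)*sqrt(14); poles of order 3, moduli 1 + (1/3)*sqrt(14) and -1 + (1/3)*sqrt(14).
Branch term (-10/9)*sqrt(1 - h/(-9/11)): its argument vanishes at h = -9/11, a square-root branch point, modulus 9/11.
The radius of convergence is the smallest modulus among the singular points: -1 + (1/3)*sqrt(14).

The radius of convergence is -1 + (1/3)*sqrt(14).


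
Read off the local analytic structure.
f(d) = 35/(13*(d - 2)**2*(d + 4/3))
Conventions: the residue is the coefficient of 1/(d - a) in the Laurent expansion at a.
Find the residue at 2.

At the order-2 pole 2 set g(d) = (d - (2))^2*f(d) = 35/(13*(d + 4/3)).
Order-2 pole: residue = g'(a); g'(2) = -63/260, so the residue is -63/260.

The residue is -63/260.


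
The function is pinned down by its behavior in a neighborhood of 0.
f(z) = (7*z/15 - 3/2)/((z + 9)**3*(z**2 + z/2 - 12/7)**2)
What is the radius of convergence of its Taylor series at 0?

Denominator factor (z**2 + z/2 - 12/7)^2: discriminant 199/28, real irrational roots -1/4 + (1/28)*sqrt(1393) and -1/4 - (1/28)*sqrt(1393); poles of order 2, moduli -1/4 + (1/28)*sqrt(1393) and 1/4 + (1/28)*sqrt(1393).
Denominator factor (z + 9)^3: pole of order 3 at -9, modulus 9.
The radius of convergence is the smallest modulus among the singular points: -1/4 + (1/28)*sqrt(1393).

The radius of convergence is -1/4 + (1/28)*sqrt(1393).


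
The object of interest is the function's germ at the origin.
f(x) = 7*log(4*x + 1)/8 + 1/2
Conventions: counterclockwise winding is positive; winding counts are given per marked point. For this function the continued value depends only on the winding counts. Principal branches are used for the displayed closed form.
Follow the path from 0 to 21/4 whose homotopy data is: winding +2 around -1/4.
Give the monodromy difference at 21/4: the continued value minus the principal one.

The rational part is single-valued and drops out of the difference; each branch term changes only by its own monodromy.
(7/8)*log(1 - x/(-1/4)): each positive loop around -1/4 adds 2*pi*i to the log, so winding +2 contributes (7/8)*(2)*2*pi*i = (7/2)*pi*i.
Summing the contributions at x = 21/4 gives (7/2)*pi*i.

Continued minus principal equals (7/2)*pi*i.


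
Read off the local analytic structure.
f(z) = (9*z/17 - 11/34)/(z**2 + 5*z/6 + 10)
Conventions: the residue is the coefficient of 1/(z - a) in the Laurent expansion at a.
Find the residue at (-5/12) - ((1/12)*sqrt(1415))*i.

The residue is (9/34) - ((111/48110)*sqrt(1415))*i.

The factor z**2 + 5*z/6 + 10 splits as (z - a)(z - a') with a = (-5/12) - ((1/12)*sqrt(1415))*i, a' = (-5/12) + ((1/12)*sqrt(1415))*i. At the order-1 pole a set g(z) = (z - a)*f(z) = [9*z/17 - 11/34] / (z - a').
Simple pole: residue = g(a) at a = (-5/12) - ((1/12)*sqrt(1415))*i, which is (9/34) - ((111/48110)*sqrt(1415))*i.


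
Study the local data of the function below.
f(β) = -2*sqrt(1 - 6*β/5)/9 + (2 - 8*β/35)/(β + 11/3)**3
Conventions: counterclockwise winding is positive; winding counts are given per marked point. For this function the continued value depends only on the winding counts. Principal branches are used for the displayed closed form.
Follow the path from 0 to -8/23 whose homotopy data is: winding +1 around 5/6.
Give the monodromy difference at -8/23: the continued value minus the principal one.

The rational part is single-valued and drops out of the difference; each branch term changes only by its own monodromy.
(-2/9)*sqrt(1 - β/(5/6)): winding +1 is odd, the square root flips sign, contributing -2*(-2/9)*sqrt(1 - (-8/23)/(5/6)) = -2*(-2/9)*sqrt(163/115) = (4/1035)*sqrt(18745).
Summing the contributions at β = -8/23 gives (4/1035)*sqrt(18745).

Continued minus principal equals (4/1035)*sqrt(18745).


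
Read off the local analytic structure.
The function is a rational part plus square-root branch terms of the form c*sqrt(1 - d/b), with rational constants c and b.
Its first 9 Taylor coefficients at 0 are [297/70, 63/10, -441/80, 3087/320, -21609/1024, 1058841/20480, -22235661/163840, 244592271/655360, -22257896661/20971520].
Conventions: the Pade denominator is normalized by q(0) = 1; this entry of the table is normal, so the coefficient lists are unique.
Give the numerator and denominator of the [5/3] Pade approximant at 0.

Taylor coefficients needed (read off): a_0 = 297/70, a_1 = 63/10, a_2 = -441/80, a_3 = 3087/320, a_4 = -21609/1024, a_5 = 1058841/20480, a_6 = -22235661/163840, a_7 = 244592271/655360, a_8 = -22257896661/20971520.
Write the denominator as Q(d) = 1 + q1*d + q2*d^2 + q3*d^3. Requiring Q*f - P = O(d^9) with deg P <= 5 kills the coefficients of d^6..d^8 in Q*f:
  d^6: a_6 + q1*a_5 + q2*a_4 + q3*a_3 = 0, i.e. -22235661/163840 + (1058841/20480)*q1 + (-21609/1024)*q2 + (3087/320)*q3 = 0.
  d^7: a_7 + q1*a_6 + q2*a_5 + q3*a_4 = 0, i.e. 244592271/655360 + (-22235661/163840)*q1 + (1058841/20480)*q2 + (-21609/1024)*q3 = 0.
  d^8: a_8 + q1*a_7 + q2*a_6 + q3*a_5 = 0, i.e. -22257896661/20971520 + (244592271/655360)*q1 + (-22235661/163840)*q2 + (1058841/20480)*q3 = 0.
Solving this linear system: q1 = 189/32, q2 = 1323/128, q3 = 5145/1024.
The numerator is Q*f truncated at degree 5: P0 = a_0 = 297/70; P1 = a_1 + q1*a_0 = 2007/64; P2 = a_2 + q1*a_1 + q2*a_0 = 19341/256; P3 = a_3 + q1*a_2 + q2*a_1 + q3*a_0 = 130095/2048; P4 = a_4 + q1*a_3 + q2*a_2 + q3*a_1 = 21609/2048; P5 = a_5 + q1*a_4 + q2*a_3 + q3*a_2 = -151263/163840.

The Pade approximant has numerator coefficients [297/70, 2007/64, 19341/256, 130095/2048, 21609/2048, -151263/163840]; denominator coefficients [1, 189/32, 1323/128, 5145/1024].


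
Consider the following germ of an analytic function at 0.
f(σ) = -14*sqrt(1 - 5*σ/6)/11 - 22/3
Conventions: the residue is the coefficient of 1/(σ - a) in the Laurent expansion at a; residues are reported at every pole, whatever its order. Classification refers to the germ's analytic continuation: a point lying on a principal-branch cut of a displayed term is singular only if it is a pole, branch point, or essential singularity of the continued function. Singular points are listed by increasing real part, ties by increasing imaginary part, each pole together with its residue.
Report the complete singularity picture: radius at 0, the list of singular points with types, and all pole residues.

Branch term (-14/11)*sqrt(1 - σ/(6/5)): its argument vanishes at σ = 6/5, a square-root branch point, modulus 6/5.
The radius of convergence is the smallest modulus among the singular points: 6/5.

Radius of convergence at 0: 6/5.
At 6/5: an algebraic (square-root) branch point.


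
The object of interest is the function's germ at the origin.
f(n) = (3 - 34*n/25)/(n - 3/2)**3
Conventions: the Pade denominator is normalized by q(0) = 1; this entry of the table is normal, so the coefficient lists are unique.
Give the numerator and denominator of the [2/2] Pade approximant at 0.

Taylor coefficients needed (expand at 0): a_0 = -8/9, a_1 = -928/675, a_2 = -352/225, a_3 = -9472/6075, a_4 = -5248/3645.
Write the denominator as Q(n) = 1 + q1*n + q2*n^2. Requiring Q*f - P = O(n^5) with deg P <= 2 kills the coefficients of n^3..n^4 in Q*f:
  n^3: a_3 + q1*a_2 + q2*a_1 = 0, i.e. -9472/6075 + (-352/225)*q1 + (-928/675)*q2 = 0.
  n^4: a_4 + q1*a_3 + q2*a_2 = 0, i.e. -5248/3645 + (-9472/6075)*q1 + (-352/225)*q2 = 0.
Solving this linear system: q1 = -5524/3651, q2 = 6436/10953.
The numerator is Q*f truncated at degree 2: P0 = a_0 = -8/9; P1 = a_1 + q1*a_0 = -8192/273825; P2 = a_2 + q1*a_1 + q2*a_0 = -16384/2464425.

The Pade approximant has numerator coefficients [-8/9, -8192/273825, -16384/2464425]; denominator coefficients [1, -5524/3651, 6436/10953].


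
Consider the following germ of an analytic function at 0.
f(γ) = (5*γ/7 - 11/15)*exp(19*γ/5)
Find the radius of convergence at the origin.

The radius of convergence is infinite.

The factor exp(19*γ/5) is entire and contributes no finite singular point.
The polynomial part has no poles.
No finite singular points: the Taylor series at 0 converges everywhere.


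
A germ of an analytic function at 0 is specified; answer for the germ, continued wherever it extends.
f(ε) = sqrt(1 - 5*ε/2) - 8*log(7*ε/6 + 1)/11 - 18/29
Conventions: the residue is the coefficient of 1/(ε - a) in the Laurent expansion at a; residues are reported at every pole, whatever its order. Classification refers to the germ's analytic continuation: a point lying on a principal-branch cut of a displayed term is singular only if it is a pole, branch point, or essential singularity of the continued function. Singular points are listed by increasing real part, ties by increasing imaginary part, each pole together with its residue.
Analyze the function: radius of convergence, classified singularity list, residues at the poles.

Radius of convergence at 0: 2/5.
At -6/7: a logarithmic branch point.
At 2/5: an algebraic (square-root) branch point.

Branch term (1)*sqrt(1 - ε/(2/5)): its argument vanishes at ε = 2/5, a square-root branch point, modulus 2/5.
Branch term (-8/11)*log(1 - ε/(-6/7)): its argument vanishes at ε = -6/7, a logarithmic branch point, modulus 6/7.
The radius of convergence is the smallest modulus among the singular points: 2/5.
List the singular points by increasing real part (a conjugate pair: the negative imaginary part first).


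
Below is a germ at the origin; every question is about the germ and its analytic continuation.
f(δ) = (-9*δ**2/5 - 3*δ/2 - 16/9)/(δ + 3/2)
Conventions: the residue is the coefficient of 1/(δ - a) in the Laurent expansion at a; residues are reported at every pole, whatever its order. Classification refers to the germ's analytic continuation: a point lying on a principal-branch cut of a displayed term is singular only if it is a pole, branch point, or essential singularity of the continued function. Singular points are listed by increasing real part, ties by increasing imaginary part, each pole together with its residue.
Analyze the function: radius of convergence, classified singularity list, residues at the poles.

Denominator factor (δ + 3/2): pole of order 1 at -3/2, modulus 3/2.
The radius of convergence is the smallest modulus among the singular points: 3/2.
At the order-1 pole -3/2 set g(δ) = (δ - (-3/2))*f(δ) = -9*δ**2/5 - 3*δ/2 - 16/9.
Simple pole: residue = g(a) at a = -3/2, which is -161/45.

Radius of convergence at 0: 3/2.
At -3/2: a pole of order 1; residue -161/45.


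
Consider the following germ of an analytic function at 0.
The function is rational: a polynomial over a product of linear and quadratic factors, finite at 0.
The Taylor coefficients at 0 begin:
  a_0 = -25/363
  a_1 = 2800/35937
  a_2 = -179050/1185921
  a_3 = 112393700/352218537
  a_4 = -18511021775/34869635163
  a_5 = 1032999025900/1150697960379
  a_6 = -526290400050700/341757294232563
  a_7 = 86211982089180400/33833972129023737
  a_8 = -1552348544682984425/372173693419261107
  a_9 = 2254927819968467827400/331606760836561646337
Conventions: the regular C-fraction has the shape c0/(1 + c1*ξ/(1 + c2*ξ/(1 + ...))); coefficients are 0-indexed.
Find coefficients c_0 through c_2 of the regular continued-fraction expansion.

The regular C-fraction coefficients are [-25/363, 112/99, 4471/5544].

Taylor coefficients (read off): a_0 = -25/363, a_1 = 2800/35937, a_2 = -179050/1185921.
c0 = a_0 = -25/363. Peel one level at a time: if S = 1 + c*ξ/S' with S'(0) = 1, then c is the ξ-coefficient of S and S' = c*ξ/(S - 1).
S_1 = c0/f = 1 + (112/99)*ξ + (-8942/9801)*ξ^2 + ...; c1 = 112/99.
S_2 = c1*ξ/(S_1 - 1) = 1 + (4471/5544)*ξ + ...; c2 = 4471/5544.


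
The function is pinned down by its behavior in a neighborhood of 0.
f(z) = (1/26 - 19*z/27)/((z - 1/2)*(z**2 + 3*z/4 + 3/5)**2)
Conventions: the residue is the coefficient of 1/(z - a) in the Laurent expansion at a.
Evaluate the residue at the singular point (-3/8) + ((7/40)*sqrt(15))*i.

The residue is (88000/842751) + ((23360/361179)*sqrt(15))*i.


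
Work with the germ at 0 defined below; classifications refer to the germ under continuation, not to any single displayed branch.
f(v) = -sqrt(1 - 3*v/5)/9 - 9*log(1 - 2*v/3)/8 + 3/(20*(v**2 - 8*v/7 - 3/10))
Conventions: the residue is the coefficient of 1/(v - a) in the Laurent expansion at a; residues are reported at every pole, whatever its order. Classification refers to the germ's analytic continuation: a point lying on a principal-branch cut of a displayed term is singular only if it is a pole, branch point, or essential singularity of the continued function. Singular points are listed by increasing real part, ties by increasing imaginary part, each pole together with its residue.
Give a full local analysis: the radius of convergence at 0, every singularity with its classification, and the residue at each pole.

Radius of convergence at 0: -4/7 + (1/70)*sqrt(3070).
At 4/7 - (1/70)*sqrt(3070): a pole of order 1; residue -(21/12280)*sqrt(3070).
At 4/7 + (1/70)*sqrt(3070): a pole of order 1; residue (21/12280)*sqrt(3070).
At 3/2: a logarithmic branch point.
At 5/3: an algebraic (square-root) branch point.

Denominator factor (v**2 - 8*v/7 - 3/10): discriminant 614/245, real irrational roots 4/7 + (1/70)*sqrt(3070) and 4/7 - (1/70)*sqrt(3070); poles of order 1, moduli 4/7 + (1/70)*sqrt(3070) and -4/7 + (1/70)*sqrt(3070).
Branch term (-9/8)*log(1 - v/(3/2)): its argument vanishes at v = 3/2, a logarithmic branch point, modulus 3/2.
Branch term (-1/9)*sqrt(1 - v/(5/3)): its argument vanishes at v = 5/3, a square-root branch point, modulus 5/3.
The radius of convergence is the smallest modulus among the singular points: -4/7 + (1/70)*sqrt(3070).
The branch terms are analytic at 4/7 - (1/70)*sqrt(3070) and contribute nothing to the residue; only the rational part matters.
The factor v**2 - 8*v/7 - 3/10 splits as (v - a)(v - a') with a = 4/7 - (1/70)*sqrt(3070), a' = 4/7 + (1/70)*sqrt(3070). At the order-1 pole a set g(v) = (v - a)*(rational part) = [3/20] / (v - a').
Simple pole: residue = g(a) at a = 4/7 - (1/70)*sqrt(3070), which is -(21/12280)*sqrt(3070).
The branch terms are analytic at 4/7 + (1/70)*sqrt(3070) and contribute nothing to the residue; only the rational part matters.
The factor v**2 - 8*v/7 - 3/10 splits as (v - a)(v - a') with a = 4/7 + (1/70)*sqrt(3070), a' = 4/7 - (1/70)*sqrt(3070). At the order-1 pole a set g(v) = (v - a)*(rational part) = [3/20] / (v - a').
Simple pole: residue = g(a) at a = 4/7 + (1/70)*sqrt(3070), which is (21/12280)*sqrt(3070).
List the singular points by increasing real part (a conjugate pair: the negative imaginary part first).


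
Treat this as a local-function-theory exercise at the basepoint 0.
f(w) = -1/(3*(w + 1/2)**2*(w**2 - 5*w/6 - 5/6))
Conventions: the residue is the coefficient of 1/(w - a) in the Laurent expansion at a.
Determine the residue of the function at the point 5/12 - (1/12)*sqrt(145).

The factor w**2 - 5*w/6 - 5/6 splits as (w - a)(w - a') with a = 5/12 - (1/12)*sqrt(145), a' = 5/12 + (1/12)*sqrt(145). At the order-1 pole a set g(w) = (w - a)*f(w) = [-1/(3*(w + 1/2)**2)] / (w - a').
Simple pole: residue = g(a) at a = 5/12 - (1/12)*sqrt(145), which is 11 + (133/145)*sqrt(145).

The residue is 11 + (133/145)*sqrt(145).


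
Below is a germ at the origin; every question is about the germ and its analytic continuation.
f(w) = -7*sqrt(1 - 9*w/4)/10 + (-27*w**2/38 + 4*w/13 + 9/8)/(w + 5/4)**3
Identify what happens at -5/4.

The point is a pole of order 3.

The denominator factor w + 5/4 vanishes at -5/4 and appears to the power 3; the numerator there equals -2923/7904, nonzero, and no other factor vanishes.
The branch terms are analytic at this point.
Hence a pole whose order is the multiplicity, 3.


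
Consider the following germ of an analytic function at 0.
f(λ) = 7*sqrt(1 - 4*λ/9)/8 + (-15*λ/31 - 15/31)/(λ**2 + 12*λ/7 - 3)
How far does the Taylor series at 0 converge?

The radius of convergence is -6/7 + (1/7)*sqrt(183).

Denominator factor (λ**2 + 12*λ/7 - 3): discriminant 732/49, real irrational roots -6/7 + (1/7)*sqrt(183) and -6/7 - (1/7)*sqrt(183); poles of order 1, moduli -6/7 + (1/7)*sqrt(183) and 6/7 + (1/7)*sqrt(183).
Branch term (7/8)*sqrt(1 - λ/(9/4)): its argument vanishes at λ = 9/4, a square-root branch point, modulus 9/4.
The radius of convergence is the smallest modulus among the singular points: -6/7 + (1/7)*sqrt(183).


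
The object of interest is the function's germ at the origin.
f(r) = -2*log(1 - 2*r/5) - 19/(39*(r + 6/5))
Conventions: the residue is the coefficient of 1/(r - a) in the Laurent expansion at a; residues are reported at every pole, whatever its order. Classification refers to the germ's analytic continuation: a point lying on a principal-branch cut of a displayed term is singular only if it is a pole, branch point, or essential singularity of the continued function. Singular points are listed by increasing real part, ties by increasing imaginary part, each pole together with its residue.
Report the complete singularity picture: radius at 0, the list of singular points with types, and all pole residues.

Radius of convergence at 0: 6/5.
At -6/5: a pole of order 1; residue -19/39.
At 5/2: a logarithmic branch point.

Denominator factor (r + 6/5): pole of order 1 at -6/5, modulus 6/5.
Branch term (-2)*log(1 - r/(5/2)): its argument vanishes at r = 5/2, a logarithmic branch point, modulus 5/2.
The radius of convergence is the smallest modulus among the singular points: 6/5.
The branch term is analytic at -6/5 and contributes nothing to the residue; only the rational part matters.
At the order-1 pole -6/5 set g(r) = (r - (-6/5))*(rational part) = -19/39.
Simple pole: residue = g(a) at a = -6/5, which is -19/39.
List the singular points by increasing real part (a conjugate pair: the negative imaginary part first).


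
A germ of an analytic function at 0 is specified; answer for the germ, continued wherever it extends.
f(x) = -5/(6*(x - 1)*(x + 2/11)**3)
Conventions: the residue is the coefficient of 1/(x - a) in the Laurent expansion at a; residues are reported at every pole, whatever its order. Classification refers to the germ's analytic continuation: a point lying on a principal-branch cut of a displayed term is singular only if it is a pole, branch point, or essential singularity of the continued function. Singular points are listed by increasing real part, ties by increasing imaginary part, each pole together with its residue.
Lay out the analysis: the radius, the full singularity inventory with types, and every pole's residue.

Denominator factor (x + 2/11)^3: pole of order 3 at -2/11, modulus 2/11.
Denominator factor (x - 1): pole of order 1 at 1, modulus 1.
The radius of convergence is the smallest modulus among the singular points: 2/11.
At the order-3 pole -2/11 set g(x) = (x - (-2/11))^3*f(x) = -5/(6*(x - 1)).
Order-3 pole: residue = g''(a)/2; g''(-2/11) = 6655/6591, so the residue is 6655/13182.
At the order-1 pole 1 set g(x) = (x - (1))*f(x) = -5/(6*(x + 2/11)**3).
Simple pole: residue = g(a) at a = 1, which is -6655/13182.
List the singular points by increasing real part (a conjugate pair: the negative imaginary part first).

Radius of convergence at 0: 2/11.
At -2/11: a pole of order 3; residue 6655/13182.
At 1: a pole of order 1; residue -6655/13182.


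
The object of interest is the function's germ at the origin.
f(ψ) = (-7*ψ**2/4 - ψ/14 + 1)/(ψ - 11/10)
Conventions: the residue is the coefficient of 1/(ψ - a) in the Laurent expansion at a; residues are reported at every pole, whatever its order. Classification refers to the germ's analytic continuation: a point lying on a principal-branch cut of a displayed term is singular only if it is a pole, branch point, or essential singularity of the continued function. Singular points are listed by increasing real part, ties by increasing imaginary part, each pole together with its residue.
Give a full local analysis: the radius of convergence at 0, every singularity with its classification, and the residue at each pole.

Denominator factor (ψ - 11/10): pole of order 1 at 11/10, modulus 11/10.
The radius of convergence is the smallest modulus among the singular points: 11/10.
At the order-1 pole 11/10 set g(ψ) = (ψ - (11/10))*f(ψ) = -7*ψ**2/4 - ψ/14 + 1.
Simple pole: residue = g(a) at a = 11/10, which is -3349/2800.

Radius of convergence at 0: 11/10.
At 11/10: a pole of order 1; residue -3349/2800.


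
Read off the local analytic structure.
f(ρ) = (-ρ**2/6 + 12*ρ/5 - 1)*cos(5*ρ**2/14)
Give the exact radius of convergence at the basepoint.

The radius of convergence is infinite.

The factor cos(5*ρ**2/14) is entire and contributes no finite singular point.
The polynomial part has no poles.
No finite singular points: the Taylor series at 0 converges everywhere.


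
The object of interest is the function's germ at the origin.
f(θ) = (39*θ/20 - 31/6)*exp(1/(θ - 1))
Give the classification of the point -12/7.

There is no denominator, hence no pole anywhere.
The essential point of exp(1/(θ - (1))) is 1, not -12/7.
So the germ continues analytically to -12/7.

The point is a regular point.


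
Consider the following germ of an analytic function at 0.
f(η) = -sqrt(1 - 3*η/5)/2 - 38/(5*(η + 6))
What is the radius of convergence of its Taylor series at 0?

Denominator factor (η + 6): pole of order 1 at -6, modulus 6.
Branch term (-1/2)*sqrt(1 - η/(5/3)): its argument vanishes at η = 5/3, a square-root branch point, modulus 5/3.
The radius of convergence is the smallest modulus among the singular points: 5/3.

The radius of convergence is 5/3.


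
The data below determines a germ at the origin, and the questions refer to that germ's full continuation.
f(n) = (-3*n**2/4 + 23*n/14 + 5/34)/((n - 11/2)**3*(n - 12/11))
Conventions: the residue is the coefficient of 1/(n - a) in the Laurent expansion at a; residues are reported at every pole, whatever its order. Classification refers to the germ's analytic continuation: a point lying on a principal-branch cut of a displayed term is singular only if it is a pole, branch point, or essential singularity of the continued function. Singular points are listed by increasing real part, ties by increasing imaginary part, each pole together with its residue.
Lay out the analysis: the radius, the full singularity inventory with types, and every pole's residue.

Denominator factor (n - 11/2)^3: pole of order 3 at 11/2, modulus 11/2.
Denominator factor (n - 12/11): pole of order 1 at 12/11, modulus 12/11.
The radius of convergence is the smallest modulus among the singular points: 12/11.
At the order-1 pole 12/11 set g(n) = (n - (12/11))*f(n) = (-3*n**2/4 + 23*n/14 + 5/34)/(n - 11/2)**3.
Simple pole: residue = g(a) at a = 12/11, which is -1326292/108608087.
At the order-3 pole 11/2 set g(n) = (n - (11/2))^3*f(n) = (-3*n**2/4 + 23*n/14 + 5/34)/(n - 12/11).
Order-3 pole: residue = g''(a)/2; g''(11/2) = 2652584/108608087, so the residue is 1326292/108608087.
List the singular points by increasing real part (a conjugate pair: the negative imaginary part first).

Radius of convergence at 0: 12/11.
At 12/11: a pole of order 1; residue -1326292/108608087.
At 11/2: a pole of order 3; residue 1326292/108608087.


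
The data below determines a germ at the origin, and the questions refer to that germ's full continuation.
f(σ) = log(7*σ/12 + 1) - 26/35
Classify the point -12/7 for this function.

The point is a logarithmic branch point.

The term (1)*log(1 - σ/(-12/7)) has argument 1 - -12/7/(-12/7) = 0 at -12/7: a logarithmic (infinitely-sheeted) branch point; the remaining terms are analytic or single-valued there.


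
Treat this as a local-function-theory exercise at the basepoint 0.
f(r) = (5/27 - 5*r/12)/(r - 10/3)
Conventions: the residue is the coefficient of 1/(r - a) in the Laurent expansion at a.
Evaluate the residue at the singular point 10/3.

The residue is -65/54.

At the order-1 pole 10/3 set g(r) = (r - (10/3))*f(r) = 5/27 - 5*r/12.
Simple pole: residue = g(a) at a = 10/3, which is -65/54.


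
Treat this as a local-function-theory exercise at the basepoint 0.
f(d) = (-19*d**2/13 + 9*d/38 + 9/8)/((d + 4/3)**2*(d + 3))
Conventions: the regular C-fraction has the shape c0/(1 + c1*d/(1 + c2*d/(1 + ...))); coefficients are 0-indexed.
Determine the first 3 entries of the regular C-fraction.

The regular C-fraction coefficients are [27/128, 185/114, -1365101/1096680].

Taylor coefficients (expand at 0): a_0 = 27/128, a_1 = -1665/4864, a_2 = 65463/505856.
c0 = a_0 = 27/128. Peel one level at a time: if S = 1 + c*d/S' with S'(0) = 1, then c is the d-coefficient of S and S' = c*d/(S - 1).
S_1 = c0/f = 1 + (185/114)*d + (1365101/675792)*d^2 + ...; c1 = 185/114.
S_2 = c1*d/(S_1 - 1) = 1 + (-1365101/1096680)*d + ...; c2 = -1365101/1096680.


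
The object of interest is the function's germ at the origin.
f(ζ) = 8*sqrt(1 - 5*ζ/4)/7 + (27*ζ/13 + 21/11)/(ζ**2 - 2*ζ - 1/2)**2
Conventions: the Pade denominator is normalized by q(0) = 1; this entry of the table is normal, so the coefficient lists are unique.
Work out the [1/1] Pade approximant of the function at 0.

Taylor coefficients needed (expand at 0): a_0 = 676/77, a_1 = -53551/1001, a_2 = 5291785/16016.
Write the denominator as Q(ζ) = 1 + q1*ζ. Requiring Q*f - P = O(ζ^3) with deg P <= 1 kills the coefficients of ζ^2..ζ^2 in Q*f:
  ζ^2: a_2 + q1*a_1 = 0, i.e. 5291785/16016 + (-53551/1001)*q1 = 0.
Solving this linear system: q1 = 5291785/856816.
The numerator is Q*f truncated at degree 1: P0 = a_0 = 676/77; P1 = a_1 + q1*a_0 = 155213241/214418204.

The Pade approximant has numerator coefficients [676/77, 155213241/214418204]; denominator coefficients [1, 5291785/856816].


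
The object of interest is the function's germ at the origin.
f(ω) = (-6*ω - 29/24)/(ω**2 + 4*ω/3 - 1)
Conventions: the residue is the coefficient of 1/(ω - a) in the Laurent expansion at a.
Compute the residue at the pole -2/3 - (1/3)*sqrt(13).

The residue is -3 - (67/208)*sqrt(13).

The factor ω**2 + 4*ω/3 - 1 splits as (ω - a)(ω - a') with a = -2/3 - (1/3)*sqrt(13), a' = -2/3 + (1/3)*sqrt(13). At the order-1 pole a set g(ω) = (ω - a)*f(ω) = [-6*ω - 29/24] / (ω - a').
Simple pole: residue = g(a) at a = -2/3 - (1/3)*sqrt(13), which is -3 - (67/208)*sqrt(13).


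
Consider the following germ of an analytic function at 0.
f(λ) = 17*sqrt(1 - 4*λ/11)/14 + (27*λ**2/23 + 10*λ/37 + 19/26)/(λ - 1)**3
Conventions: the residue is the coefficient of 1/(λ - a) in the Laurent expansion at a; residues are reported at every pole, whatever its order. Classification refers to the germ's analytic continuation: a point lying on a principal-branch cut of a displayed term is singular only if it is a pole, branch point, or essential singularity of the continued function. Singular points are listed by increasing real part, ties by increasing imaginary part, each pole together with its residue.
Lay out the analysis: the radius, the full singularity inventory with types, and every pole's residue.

Denominator factor (λ - 1)^3: pole of order 3 at 1, modulus 1.
Branch term (17/14)*sqrt(1 - λ/(11/4)): its argument vanishes at λ = 11/4, a square-root branch point, modulus 11/4.
The radius of convergence is the smallest modulus among the singular points: 1.
The branch term is analytic at 1 and contributes nothing to the residue; only the rational part matters.
At the order-3 pole 1 set g(λ) = (λ - (1))^3*(rational part) = 27*λ**2/23 + 10*λ/37 + 19/26.
Order-3 pole: residue = g''(a)/2; g''(1) = 54/23, so the residue is 27/23.
List the singular points by increasing real part (a conjugate pair: the negative imaginary part first).

Radius of convergence at 0: 1.
At 1: a pole of order 3; residue 27/23.
At 11/4: an algebraic (square-root) branch point.


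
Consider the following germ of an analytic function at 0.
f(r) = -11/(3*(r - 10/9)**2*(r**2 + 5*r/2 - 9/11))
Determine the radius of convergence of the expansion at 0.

Denominator factor (r - 10/9)^2: pole of order 2 at 10/9, modulus 10/9.
Denominator factor (r**2 + 5*r/2 - 9/11): discriminant 419/44, real irrational roots -5/4 + (1/44)*sqrt(4609) and -5/4 - (1/44)*sqrt(4609); poles of order 1, moduli -5/4 + (1/44)*sqrt(4609) and 5/4 + (1/44)*sqrt(4609).
The radius of convergence is the smallest modulus among the singular points: -5/4 + (1/44)*sqrt(4609).

The radius of convergence is -5/4 + (1/44)*sqrt(4609).


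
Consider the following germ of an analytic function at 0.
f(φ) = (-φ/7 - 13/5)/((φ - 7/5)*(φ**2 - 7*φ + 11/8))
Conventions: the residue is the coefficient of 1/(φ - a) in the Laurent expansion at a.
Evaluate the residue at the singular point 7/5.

The residue is 560/1293.

At the order-1 pole 7/5 set g(φ) = (φ - (7/5))*f(φ) = (-φ/7 - 13/5)/(φ**2 - 7*φ + 11/8).
Simple pole: residue = g(a) at a = 7/5, which is 560/1293.


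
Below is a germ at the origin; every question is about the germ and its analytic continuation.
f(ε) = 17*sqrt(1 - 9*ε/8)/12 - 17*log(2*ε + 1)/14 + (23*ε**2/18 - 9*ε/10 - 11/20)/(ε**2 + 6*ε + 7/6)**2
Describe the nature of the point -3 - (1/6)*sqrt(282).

The denominator factor ε**2 + 6*ε + 7/6 vanishes at -3 - (1/6)*sqrt(282) and appears to the power 2; the numerator there equals 3194/135 + (257/180)*sqrt(282), nonzero, and no other factor vanishes.
The branch terms are analytic at this point.
Hence a pole whose order is the multiplicity, 2.

The point is a pole of order 2.


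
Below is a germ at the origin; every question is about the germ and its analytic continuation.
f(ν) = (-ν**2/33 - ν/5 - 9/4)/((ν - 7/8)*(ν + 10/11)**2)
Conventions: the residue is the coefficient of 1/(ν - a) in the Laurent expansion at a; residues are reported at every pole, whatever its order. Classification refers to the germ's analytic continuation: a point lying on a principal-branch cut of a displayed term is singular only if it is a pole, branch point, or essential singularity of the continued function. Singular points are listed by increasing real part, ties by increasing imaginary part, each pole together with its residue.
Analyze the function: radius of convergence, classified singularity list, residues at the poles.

Radius of convergence at 0: 7/8.
At -10/11: a pole of order 2; residue 1001656/1355695.
At 7/8: a pole of order 1; residue -284383/369735.

Denominator factor (ν - 7/8): pole of order 1 at 7/8, modulus 7/8.
Denominator factor (ν + 10/11)^2: pole of order 2 at -10/11, modulus 10/11.
The radius of convergence is the smallest modulus among the singular points: 7/8.
At the order-2 pole -10/11 set g(ν) = (ν - (-10/11))^2*f(ν) = (-ν**2/33 - ν/5 - 9/4)/(ν - 7/8).
Order-2 pole: residue = g'(a); g'(-10/11) = 1001656/1355695, so the residue is 1001656/1355695.
At the order-1 pole 7/8 set g(ν) = (ν - (7/8))*f(ν) = (-ν**2/33 - ν/5 - 9/4)/(ν + 10/11)**2.
Simple pole: residue = g(a) at a = 7/8, which is -284383/369735.
List the singular points by increasing real part (a conjugate pair: the negative imaginary part first).


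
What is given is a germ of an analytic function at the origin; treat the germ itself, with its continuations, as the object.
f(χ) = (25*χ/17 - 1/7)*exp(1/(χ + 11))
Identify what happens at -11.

The point is an essential singularity.

The exponent 1/(χ - (-11)) has a pole at -11, so exp(1/(χ - (-11))) takes every nonzero value near it: an essential singularity (not a pole of any order).


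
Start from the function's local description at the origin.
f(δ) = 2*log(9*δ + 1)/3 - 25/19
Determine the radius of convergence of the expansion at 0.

The radius of convergence is 1/9.

Branch term (2/3)*log(1 - δ/(-1/9)): its argument vanishes at δ = -1/9, a logarithmic branch point, modulus 1/9.
The radius of convergence is the smallest modulus among the singular points: 1/9.


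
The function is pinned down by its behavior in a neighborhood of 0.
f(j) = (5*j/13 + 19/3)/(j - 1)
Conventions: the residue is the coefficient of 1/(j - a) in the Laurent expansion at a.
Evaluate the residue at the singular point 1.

The residue is 262/39.

At the order-1 pole 1 set g(j) = (j - (1))*f(j) = 5*j/13 + 19/3.
Simple pole: residue = g(a) at a = 1, which is 262/39.


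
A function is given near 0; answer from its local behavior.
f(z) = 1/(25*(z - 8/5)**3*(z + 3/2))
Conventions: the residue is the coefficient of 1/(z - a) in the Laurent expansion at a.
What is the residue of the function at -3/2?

At the order-1 pole -3/2 set g(z) = (z - (-3/2))*f(z) = 1/(25*(z - 8/5)**3).
Simple pole: residue = g(a) at a = -3/2, which is -40/29791.

The residue is -40/29791.


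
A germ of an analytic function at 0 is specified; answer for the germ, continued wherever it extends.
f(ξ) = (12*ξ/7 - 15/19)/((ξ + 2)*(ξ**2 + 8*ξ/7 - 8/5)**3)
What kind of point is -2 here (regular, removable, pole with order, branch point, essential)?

The denominator factor ξ + 2 vanishes at -2 and appears to the power 1; the numerator there equals -561/133, nonzero, and no other factor vanishes.
Hence a pole whose order is the multiplicity, 1.

The point is a pole of order 1.


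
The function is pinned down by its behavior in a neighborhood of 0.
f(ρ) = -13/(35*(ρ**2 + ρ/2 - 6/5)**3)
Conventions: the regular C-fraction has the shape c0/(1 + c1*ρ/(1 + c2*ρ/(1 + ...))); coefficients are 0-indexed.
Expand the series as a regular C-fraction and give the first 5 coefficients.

Taylor coefficients (expand at 0): a_0 = 325/1512, a_1 = 1625/6048, a_2 = 27625/36288, a_3 = 1373125/1306368, a_4 = 20125625/10450944.
c0 = a_0 = 325/1512. Peel one level at a time: if S = 1 + c*ρ/S' with S'(0) = 1, then c is the ρ-coefficient of S and S' = c*ρ/(S - 1).
S_1 = c0/f = 1 + (-5/4)*ρ + (-95/48)*ρ^2 + ...; c1 = -5/4.
S_2 = c1*ρ/(S_1 - 1) = 1 + (-19/12)*ρ + (889/216)*ρ^2 + ...; c2 = -19/12.
S_3 = c2*ρ/(S_2 - 1) = 1 + (889/342)*ρ + (872905/467856)*ρ^2 + ...; c3 = 889/342.
S_4 = c3*ρ/(S_3 - 1) = 1 + (-872905/1216152)*ρ + ...; c4 = -872905/1216152.

The regular C-fraction coefficients are [325/1512, -5/4, -19/12, 889/342, -872905/1216152].


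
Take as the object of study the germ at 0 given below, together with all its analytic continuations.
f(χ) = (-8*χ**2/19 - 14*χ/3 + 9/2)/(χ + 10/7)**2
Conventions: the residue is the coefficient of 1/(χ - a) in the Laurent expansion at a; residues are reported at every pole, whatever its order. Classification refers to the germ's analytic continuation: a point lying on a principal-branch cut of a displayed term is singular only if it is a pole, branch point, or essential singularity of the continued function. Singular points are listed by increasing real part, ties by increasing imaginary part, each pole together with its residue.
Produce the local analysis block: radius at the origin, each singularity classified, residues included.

Denominator factor (χ + 10/7)^2: pole of order 2 at -10/7, modulus 10/7.
The radius of convergence is the smallest modulus among the singular points: 10/7.
At the order-2 pole -10/7 set g(χ) = (χ - (-10/7))^2*f(χ) = -8*χ**2/19 - 14*χ/3 + 9/2.
Order-2 pole: residue = g'(a); g'(-10/7) = -1382/399, so the residue is -1382/399.

Radius of convergence at 0: 10/7.
At -10/7: a pole of order 2; residue -1382/399.


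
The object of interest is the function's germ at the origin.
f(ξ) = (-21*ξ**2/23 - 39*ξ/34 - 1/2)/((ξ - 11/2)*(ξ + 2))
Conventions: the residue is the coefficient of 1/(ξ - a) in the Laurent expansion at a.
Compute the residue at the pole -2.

The residue is 1453/5865.

At the order-1 pole -2 set g(ξ) = (ξ - (-2))*f(ξ) = (-21*ξ**2/23 - 39*ξ/34 - 1/2)/(ξ - 11/2).
Simple pole: residue = g(a) at a = -2, which is 1453/5865.


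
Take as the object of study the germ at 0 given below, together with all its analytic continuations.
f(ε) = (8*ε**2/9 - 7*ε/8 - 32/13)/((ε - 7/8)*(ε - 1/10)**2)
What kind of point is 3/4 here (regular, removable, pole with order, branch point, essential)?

The point is a regular point.

Denominator factors: ε - 7/8 = -1/8 at ε = 3/4; ε - 1/10 = 13/20 at ε = 3/4 — none vanishes.
So the germ continues analytically to 3/4.


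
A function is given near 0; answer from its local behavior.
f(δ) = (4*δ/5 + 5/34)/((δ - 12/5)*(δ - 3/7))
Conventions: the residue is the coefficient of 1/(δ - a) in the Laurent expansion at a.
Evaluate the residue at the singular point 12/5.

The residue is 12299/11730.

At the order-1 pole 12/5 set g(δ) = (δ - (12/5))*f(δ) = (4*δ/5 + 5/34)/(δ - 3/7).
Simple pole: residue = g(a) at a = 12/5, which is 12299/11730.


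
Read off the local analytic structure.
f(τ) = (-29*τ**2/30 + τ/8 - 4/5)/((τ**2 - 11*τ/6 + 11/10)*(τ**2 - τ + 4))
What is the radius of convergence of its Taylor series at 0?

The radius of convergence is (1/10)*sqrt(110).

Denominator factor (τ**2 - 11*τ/6 + 11/10): discriminant -187/180, complex-conjugate roots (11/12) + ((1/60)*sqrt(935))*i and (11/12) - ((1/60)*sqrt(935))*i; poles of order 1, moduli (1/10)*sqrt(110) and (1/10)*sqrt(110).
Denominator factor (τ**2 - τ + 4): discriminant -15, complex-conjugate roots (1/2) + ((1/2)*sqrt(15))*i and (1/2) - ((1/2)*sqrt(15))*i; poles of order 1, moduli 2 and 2.
The radius of convergence is the smallest modulus among the singular points: (1/10)*sqrt(110).
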